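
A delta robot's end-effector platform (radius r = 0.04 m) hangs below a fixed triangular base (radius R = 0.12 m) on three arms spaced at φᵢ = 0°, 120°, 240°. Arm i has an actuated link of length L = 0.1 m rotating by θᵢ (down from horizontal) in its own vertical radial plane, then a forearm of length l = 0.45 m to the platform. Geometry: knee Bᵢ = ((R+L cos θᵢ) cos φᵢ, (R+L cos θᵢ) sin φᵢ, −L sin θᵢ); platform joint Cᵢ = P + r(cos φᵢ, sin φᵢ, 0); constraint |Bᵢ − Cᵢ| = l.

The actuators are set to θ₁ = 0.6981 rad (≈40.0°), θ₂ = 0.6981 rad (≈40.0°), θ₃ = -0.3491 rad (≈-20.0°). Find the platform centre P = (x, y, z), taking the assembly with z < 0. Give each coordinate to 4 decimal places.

S1 = (0.1566·cos0.0°, 0.1566·sin0.0°, -0.0643) = (0.1566, 0.0000, -0.0643)
φ2=120.0°: virtual centre (-0.0783, 0.1356, -0.0643), radius l
arm 3 at φ=240.0°: ρ3 = 0.1740;  S3 = (-0.0870, -0.1507, 0.0342)
eliminate P² terms by subtracting sphere 1 from 2 and 3
[-0.4698 0.2713 0.0000]·P = 0.0000;  [-0.4872 -0.3013 0.1970]·P = 0.0028
det = 0.2737;  x = -0.0028+0.1952z,  y = -0.0048+0.3381z
quadratic in z: (1.1524)z²+(0.0631)z+(-0.1730)=0, √Δ=0.8951 → z ∈ {-0.4158, 0.3610}; z = -0.4158 (taking z<0)
x = -0.0839, y = -0.1453

(-0.0839, -0.1453, -0.4158)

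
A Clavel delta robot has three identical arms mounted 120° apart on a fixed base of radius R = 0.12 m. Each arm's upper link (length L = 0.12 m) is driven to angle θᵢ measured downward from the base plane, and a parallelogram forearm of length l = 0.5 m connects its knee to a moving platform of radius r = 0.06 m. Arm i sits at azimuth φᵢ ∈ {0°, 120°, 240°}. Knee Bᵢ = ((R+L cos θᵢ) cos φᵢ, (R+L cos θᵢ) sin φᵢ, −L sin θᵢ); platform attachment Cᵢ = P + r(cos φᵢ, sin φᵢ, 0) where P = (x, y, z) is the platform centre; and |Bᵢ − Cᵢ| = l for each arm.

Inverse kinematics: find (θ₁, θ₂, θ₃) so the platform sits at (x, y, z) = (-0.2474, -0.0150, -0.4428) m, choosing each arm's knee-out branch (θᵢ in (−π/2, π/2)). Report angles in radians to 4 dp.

φ1=0.0° → target in arm frame (-0.2474, -0.0150)
  A=0.3074, B=-0.4428, C=(l²−L²−A²−y'²−z²)/(2L)=-0.2300
  θ1 = atan2(B,A) + arccos(C/0.5390) = 1.0476
φ2=120.0° → target in arm frame (0.1107, 0.2218)
  A cos θ + B sin θ = C:  -0.0507·cos θ + -0.4428·sin θ = -0.0509
  θ2 = atan2(B,A) + arccos(C/0.4457) = 0.0005
φ3=240.0° → target in arm frame (0.1367, -0.2068)
  A=-0.0767, B=-0.4428, C=(l²−L²−A²−y'²−z²)/(2L)=-0.0379
  √(A²+B²)=0.4494;  θ3 = -1.7423+1.6553 ≈ -0.0870

θ₁ = 1.0476, θ₂ = 0.0005, θ₃ = -0.0870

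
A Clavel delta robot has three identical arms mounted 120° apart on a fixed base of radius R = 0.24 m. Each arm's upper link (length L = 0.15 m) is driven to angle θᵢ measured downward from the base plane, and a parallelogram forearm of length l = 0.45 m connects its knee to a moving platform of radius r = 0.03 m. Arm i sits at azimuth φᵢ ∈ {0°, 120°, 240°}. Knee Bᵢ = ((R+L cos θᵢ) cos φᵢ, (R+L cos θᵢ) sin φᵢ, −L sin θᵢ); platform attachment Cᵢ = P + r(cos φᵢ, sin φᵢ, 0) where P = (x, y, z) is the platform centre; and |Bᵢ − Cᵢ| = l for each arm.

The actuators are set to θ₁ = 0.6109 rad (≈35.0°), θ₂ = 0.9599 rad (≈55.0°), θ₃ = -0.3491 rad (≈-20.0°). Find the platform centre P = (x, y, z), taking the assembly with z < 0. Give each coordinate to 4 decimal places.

centre 1 = (0.3329·cos0.0°, 0.3329·sin0.0°, -0.0860) = (0.3329, 0.0000, -0.0860)
φ2=120.0°: virtual centre (-0.1480, 0.2564, -0.1229), radius l
centre 3 = (0.3510·cos240.0°, 0.3510·sin240.0°, 0.0513) = (-0.1755, -0.3039, 0.0513)
subtract pairs → two planes through P
plane₁₂: -0.9618x+0.5128y+-0.0737z = -0.0155
Cramer: x(z) = 0.0050+0.0869z;  y(z) = -0.0208+0.3066z
into |P−centre ₁|² = l²: 1.1016z² + 0.1023z + -0.0872 = 0;  Δ = 0.3945;  z = -0.3315 or 0.2386 → z<0 root = -0.3315
x = -0.0238, y = -0.1225

(-0.0238, -0.1225, -0.3315)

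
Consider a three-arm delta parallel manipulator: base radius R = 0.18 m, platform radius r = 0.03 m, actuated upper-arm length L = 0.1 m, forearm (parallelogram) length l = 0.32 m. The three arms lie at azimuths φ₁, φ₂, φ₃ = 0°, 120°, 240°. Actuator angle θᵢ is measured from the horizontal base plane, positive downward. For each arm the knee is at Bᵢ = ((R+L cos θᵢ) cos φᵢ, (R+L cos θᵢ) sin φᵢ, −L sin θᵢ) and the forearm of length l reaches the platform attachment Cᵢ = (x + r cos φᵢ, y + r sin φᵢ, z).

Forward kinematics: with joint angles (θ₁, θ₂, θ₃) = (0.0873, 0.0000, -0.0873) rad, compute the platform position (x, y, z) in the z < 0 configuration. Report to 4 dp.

arm 1 at φ=0.0°: ρ1 = 0.2496;  centre 1 = (0.2496, 0.0000, -0.0087)
arm 2 at φ=120.0°: ρ2 = 0.2500;  centre 2 = (-0.1250, 0.2165, 0.0000)
arm 3 at φ=240.0°: ρ3 = 0.2496;  centre 3 = (-0.1248, -0.2162, 0.0087)
eliminate P² terms by subtracting sphere 1 from 2 and 3
[-0.7492 0.4330 0.0174]·P = 0.0001;  [-0.7489 -0.4324 0.0349]·P = 0.0000
Cramer: x(z) = -0.0001+0.0349z;  y(z) = 0.0001+0.0202z
into |P−centre ₁|² = l²: 1.0016z² + 0.0000z + -0.0400 = 0;  Δ = 0.1602;  z = -0.1998 or 0.1998 → z<0 root = -0.1998
x = -0.0071, y = -0.0039

(-0.0071, -0.0039, -0.1998)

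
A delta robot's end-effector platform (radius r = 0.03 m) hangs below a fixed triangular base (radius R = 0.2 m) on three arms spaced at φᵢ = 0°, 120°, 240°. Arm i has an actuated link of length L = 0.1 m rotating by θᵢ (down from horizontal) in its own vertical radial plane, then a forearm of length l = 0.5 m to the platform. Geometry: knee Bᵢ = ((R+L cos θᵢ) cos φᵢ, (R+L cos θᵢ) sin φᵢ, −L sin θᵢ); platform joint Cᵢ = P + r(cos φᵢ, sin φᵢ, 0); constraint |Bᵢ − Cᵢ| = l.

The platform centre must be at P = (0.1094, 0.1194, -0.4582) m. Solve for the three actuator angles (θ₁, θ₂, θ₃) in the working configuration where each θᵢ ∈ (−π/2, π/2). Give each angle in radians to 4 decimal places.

θ₁ = 0.0000, θ₂ = 0.3487, θ₃ = 1.3959

arm 1 (φ=0.0°): x'=0.1094, y'=0.1194
  A cos θ + B sin θ = C:  0.0606·cos θ + -0.4582·sin θ = 0.0606
  θ1 = atan2(B,A) + arccos(C/0.4622) = 0.0000
φ2=120.0° → target in arm frame (0.0487, -0.1544)
  A=0.1213, B=-0.4582, C=(l²−L²−A²−y'²−z²)/(2L)=-0.0426
  θ2 = atan2(B,A) + arccos(C/0.4740) = 0.3487
rotate P by −φ3: (-0.1581, 0.0350, -0.4582)
  A cos θ + B sin θ = C:  0.3281·cos θ + -0.4582·sin θ = -0.3941
  √(A²+B²)=0.5636;  θ3 = -0.9494+2.3453 ≈ 1.3959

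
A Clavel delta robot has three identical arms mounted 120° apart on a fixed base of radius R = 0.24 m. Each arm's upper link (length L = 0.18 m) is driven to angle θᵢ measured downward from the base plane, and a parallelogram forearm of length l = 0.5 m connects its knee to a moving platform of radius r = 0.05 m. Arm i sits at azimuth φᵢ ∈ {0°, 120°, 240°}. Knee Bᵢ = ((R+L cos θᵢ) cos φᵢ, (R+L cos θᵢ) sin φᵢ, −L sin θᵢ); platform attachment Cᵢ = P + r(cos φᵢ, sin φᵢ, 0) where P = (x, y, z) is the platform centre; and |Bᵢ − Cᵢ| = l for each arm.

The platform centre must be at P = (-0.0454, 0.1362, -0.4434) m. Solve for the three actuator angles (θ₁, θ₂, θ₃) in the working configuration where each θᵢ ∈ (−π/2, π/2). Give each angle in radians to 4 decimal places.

θ₁ = 0.7855, θ₂ = 0.0002, θ₃ = 0.9602

rotate P by −φ1: (-0.0454, 0.1362, -0.4434)
  A cos θ + B sin θ = C:  0.2354·cos θ + -0.4434·sin θ = -0.1471
  √(A²+B²)=0.5020;  θ1 = -1.0827+1.8682 ≈ 0.7855
φ2=120.0° → target in arm frame (0.1407, -0.0288)
  A cos θ + B sin θ = C:  0.0493·cos θ + -0.4434·sin θ = 0.0493
  √(A²+B²)=0.4461;  θ2 = -1.4600+1.4602 ≈ 0.0002
arm 3 (φ=240.0°): x'=-0.0953, y'=-0.1074
  e−x'=0.2853;  (l²−L²−(e−x')²−y'²−z²)/2L = -0.1998
  √(A²+B²)=0.5272;  θ3 = -0.9991+1.9594 ≈ 0.9602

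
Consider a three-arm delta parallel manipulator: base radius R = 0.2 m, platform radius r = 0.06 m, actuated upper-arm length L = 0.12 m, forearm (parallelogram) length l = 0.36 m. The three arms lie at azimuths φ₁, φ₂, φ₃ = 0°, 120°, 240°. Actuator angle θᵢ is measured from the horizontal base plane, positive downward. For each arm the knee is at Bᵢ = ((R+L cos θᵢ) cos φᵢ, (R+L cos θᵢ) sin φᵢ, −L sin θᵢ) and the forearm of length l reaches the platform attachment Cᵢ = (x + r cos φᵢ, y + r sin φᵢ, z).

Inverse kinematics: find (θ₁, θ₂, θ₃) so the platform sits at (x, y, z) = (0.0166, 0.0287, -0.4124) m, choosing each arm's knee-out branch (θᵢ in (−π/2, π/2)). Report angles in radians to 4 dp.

φ1=0.0° → target in arm frame (0.0166, 0.0287)
  A=0.1234, B=-0.4124, C=(l²−L²−A²−y'²−z²)/(2L)=-0.2955
  √(A²+B²)=0.4305;  θ1 = -1.2801+2.3275 ≈ 1.0474
φ2=120.0° → target in arm frame (0.0166, -0.0287)
  A cos θ + B sin θ = C:  0.1234·cos θ + -0.4124·sin θ = -0.2956
  √(A²+B²)=0.4305;  θ2 = -1.2800+2.3276 ≈ 1.0477
arm 3 (φ=240.0°): x'=-0.0332, y'=0.0000
  A=0.1732, B=-0.4124, C=(l²−L²−A²−y'²−z²)/(2L)=-0.3536
  θ3 = atan2(B,A) + arccos(C/0.4473) = 1.3091

θ₁ = 1.0474, θ₂ = 1.0477, θ₃ = 1.3091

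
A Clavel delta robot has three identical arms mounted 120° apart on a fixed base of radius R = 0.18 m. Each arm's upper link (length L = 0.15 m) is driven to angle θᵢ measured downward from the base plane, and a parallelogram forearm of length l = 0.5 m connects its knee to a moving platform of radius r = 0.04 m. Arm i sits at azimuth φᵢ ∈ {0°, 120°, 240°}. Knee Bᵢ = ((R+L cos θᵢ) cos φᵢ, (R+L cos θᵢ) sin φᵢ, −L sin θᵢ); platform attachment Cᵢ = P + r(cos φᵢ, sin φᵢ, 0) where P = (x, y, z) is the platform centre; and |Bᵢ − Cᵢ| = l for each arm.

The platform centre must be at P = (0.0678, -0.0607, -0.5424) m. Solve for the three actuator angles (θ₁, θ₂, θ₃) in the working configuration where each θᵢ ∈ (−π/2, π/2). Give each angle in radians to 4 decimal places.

θ₁ = 0.6109, θ₂ = 1.1347, θ₃ = 0.7856

rotate P by −φ1: (0.0678, -0.0607, -0.5424)
  A cos θ + B sin θ = C:  0.0722·cos θ + -0.5424·sin θ = -0.2520
  θ1 = atan2(B,A) + arccos(C/0.5472) = 0.6109
arm 2 (φ=120.0°): x'=-0.0865, y'=-0.0284
  A cos θ + B sin θ = C:  0.2265·cos θ + -0.5424·sin θ = -0.3960
  γ=atan2(-0.5424,0.2265)=-1.1753;  ψ=arccos(-0.6737)=2.3100;  θ2=γ+ψ≈1.1347
rotate P by −φ3: (0.0187, 0.0891, -0.5424)
  A=0.1213, B=-0.5424, C=(l²−L²−A²−y'²−z²)/(2L)=-0.2978
  γ=atan2(-0.5424,0.1213)=-1.3507;  ψ=arccos(-0.5359)=2.1363;  θ3=γ+ψ≈0.7856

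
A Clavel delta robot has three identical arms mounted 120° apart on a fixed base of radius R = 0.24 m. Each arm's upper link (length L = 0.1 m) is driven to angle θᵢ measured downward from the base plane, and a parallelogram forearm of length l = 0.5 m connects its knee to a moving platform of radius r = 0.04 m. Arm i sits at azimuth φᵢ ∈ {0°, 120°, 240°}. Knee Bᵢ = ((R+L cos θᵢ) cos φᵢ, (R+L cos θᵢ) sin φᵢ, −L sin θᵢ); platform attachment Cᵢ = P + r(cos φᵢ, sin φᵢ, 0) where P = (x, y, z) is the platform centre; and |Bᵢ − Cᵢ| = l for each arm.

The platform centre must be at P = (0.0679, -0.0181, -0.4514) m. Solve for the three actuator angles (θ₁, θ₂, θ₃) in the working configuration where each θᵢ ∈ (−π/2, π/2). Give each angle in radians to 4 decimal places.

rotate P by −φ1: (0.0679, -0.0181, -0.4514)
  A=0.1321, B=-0.4514, C=(l²−L²−A²−y'²−z²)/(2L)=0.0923
  √(A²+B²)=0.4703;  θ1 = -1.2861+1.3733 ≈ 0.0872
rotate P by −φ2: (-0.0496, -0.0498, -0.4514)
  A cos θ + B sin θ = C:  0.2496·cos θ + -0.4514·sin θ = -0.1428
  γ=atan2(-0.4514,0.2496)=-1.0657;  ψ=arccos(-0.2767)=1.8512;  θ2=γ+ψ≈0.7855
arm 3 (φ=240.0°): x'=-0.0183, y'=0.0679
  A=0.2183, B=-0.4514, C=(l²−L²−A²−y'²−z²)/(2L)=-0.0800
  √(A²+B²)=0.5014;  θ3 = -1.1204+1.7311 ≈ 0.6107

θ₁ = 0.0872, θ₂ = 0.7855, θ₃ = 0.6107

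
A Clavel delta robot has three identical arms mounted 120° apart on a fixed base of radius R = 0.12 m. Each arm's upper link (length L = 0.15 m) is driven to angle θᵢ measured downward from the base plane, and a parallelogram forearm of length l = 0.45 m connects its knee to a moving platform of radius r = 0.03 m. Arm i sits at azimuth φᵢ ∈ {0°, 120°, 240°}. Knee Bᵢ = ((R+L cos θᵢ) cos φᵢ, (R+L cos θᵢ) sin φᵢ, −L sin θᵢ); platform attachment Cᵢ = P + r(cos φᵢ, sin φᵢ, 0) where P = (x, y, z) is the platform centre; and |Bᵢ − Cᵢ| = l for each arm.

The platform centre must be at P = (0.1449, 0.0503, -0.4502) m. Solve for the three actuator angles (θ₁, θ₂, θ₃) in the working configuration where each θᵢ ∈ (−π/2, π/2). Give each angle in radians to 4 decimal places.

rotate P by −φ1: (0.1449, 0.0503, -0.4502)
  e−x'=-0.0549;  (l²−L²−(e−x')²−y'²−z²)/2L = -0.0941
  √(A²+B²)=0.4535;  θ1 = -1.6921+1.7798 ≈ 0.0876
φ2=120.0° → target in arm frame (-0.0289, -0.1506)
  e−x'=0.1189;  (l²−L²−(e−x')²−y'²−z²)/2L = -0.1984
  √(A²+B²)=0.4656;  θ2 = -1.3126+2.0108 ≈ 0.6982
arm 3 (φ=240.0°): x'=-0.1160, y'=0.1003
  A cos θ + B sin θ = C:  0.2060·cos θ + -0.4502·sin θ = -0.2506
  γ=atan2(-0.4502,0.2060)=-1.1416;  ψ=arccos(-0.5062)=2.1016;  θ3=γ+ψ≈0.9599

θ₁ = 0.0876, θ₂ = 0.6982, θ₃ = 0.9599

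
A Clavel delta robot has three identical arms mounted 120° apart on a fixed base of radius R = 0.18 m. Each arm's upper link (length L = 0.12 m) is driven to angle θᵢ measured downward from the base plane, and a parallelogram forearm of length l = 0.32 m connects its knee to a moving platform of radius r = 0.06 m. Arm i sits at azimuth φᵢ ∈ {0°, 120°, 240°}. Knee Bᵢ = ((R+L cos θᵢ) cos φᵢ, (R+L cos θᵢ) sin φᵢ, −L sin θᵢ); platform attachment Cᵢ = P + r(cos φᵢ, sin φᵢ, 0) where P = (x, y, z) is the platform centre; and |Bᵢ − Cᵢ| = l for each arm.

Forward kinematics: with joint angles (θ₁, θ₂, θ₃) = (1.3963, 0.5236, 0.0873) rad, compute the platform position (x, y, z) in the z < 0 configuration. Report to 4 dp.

(-0.1323, -0.0368, -0.2808)

φ1=0.0°: virtual centre (0.1408, 0.0000, -0.1182), radius l
arm 2 at φ=120.0°: ρ2 = 0.2239;  centre 2 = (-0.1120, 0.1939, -0.0600)
centre 3 = (0.2395·cos240.0°, 0.2395·sin240.0°, -0.0105) = (-0.1198, -0.2075, -0.0105)
eliminate P² terms by subtracting sphere 1 from 2 and 3
[-0.5056 0.3878 0.1164]·P = 0.0199;  [-0.5212 -0.4149 0.2154]·P = 0.0237
Cramer: x(z) = -0.0424+0.3200z;  y(z) = -0.0038+0.1172z
into |P−centre ₁|² = l²: 1.1162z² + 0.1182z + -0.0548 = 0;  Δ = 0.2588;  z = -0.2808 or 0.1750 → z<0 root = -0.2808
x = -0.1323, y = -0.0368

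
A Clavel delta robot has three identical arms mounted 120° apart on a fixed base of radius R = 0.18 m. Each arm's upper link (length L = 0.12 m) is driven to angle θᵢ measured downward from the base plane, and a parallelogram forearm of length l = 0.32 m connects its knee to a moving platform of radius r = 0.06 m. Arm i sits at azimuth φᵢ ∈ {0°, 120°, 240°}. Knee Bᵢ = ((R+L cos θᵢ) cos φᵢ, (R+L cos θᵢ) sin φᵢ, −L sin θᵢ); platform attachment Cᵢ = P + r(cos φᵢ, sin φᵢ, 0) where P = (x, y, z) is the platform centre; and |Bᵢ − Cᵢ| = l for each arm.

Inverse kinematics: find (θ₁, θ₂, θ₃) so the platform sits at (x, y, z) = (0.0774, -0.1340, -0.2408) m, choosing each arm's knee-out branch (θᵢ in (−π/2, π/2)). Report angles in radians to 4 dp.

φ1=0.0° → target in arm frame (0.0774, -0.1340)
  A cos θ + B sin θ = C:  0.0426·cos θ + -0.2408·sin θ = 0.0427
  γ=atan2(-0.2408,0.0426)=-1.3957;  ψ=arccos(0.1746)=1.3953;  θ1=γ+ψ≈-0.0004
rotate P by −φ2: (-0.1547, 0.0000, -0.2408)
  A cos θ + B sin θ = C:  0.2747·cos θ + -0.2408·sin θ = -0.1895
  θ2 = atan2(B,A) + arccos(C/0.3653) = 1.3964
rotate P by −φ3: (0.0773, 0.1340, -0.2408)
  e−x'=0.0427;  (l²−L²−(e−x')²−y'²−z²)/2L = 0.0426
  √(A²+B²)=0.2445;  θ3 = -1.3955+1.3956 ≈ 0.0001

θ₁ = -0.0004, θ₂ = 1.3964, θ₃ = 0.0001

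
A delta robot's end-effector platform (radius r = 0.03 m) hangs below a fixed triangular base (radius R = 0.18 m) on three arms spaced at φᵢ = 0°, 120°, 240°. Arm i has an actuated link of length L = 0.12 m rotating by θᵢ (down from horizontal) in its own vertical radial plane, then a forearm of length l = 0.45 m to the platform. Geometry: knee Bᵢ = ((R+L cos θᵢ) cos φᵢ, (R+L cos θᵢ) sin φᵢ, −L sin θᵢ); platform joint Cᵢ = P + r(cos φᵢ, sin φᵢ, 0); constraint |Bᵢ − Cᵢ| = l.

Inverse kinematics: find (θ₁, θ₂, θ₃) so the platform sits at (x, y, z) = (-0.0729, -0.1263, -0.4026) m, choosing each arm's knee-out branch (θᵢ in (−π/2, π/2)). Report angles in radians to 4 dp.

θ₁ = 0.8726, θ₂ = 0.8727, θ₃ = -0.2620

rotate P by −φ1: (-0.0729, -0.1263, -0.4026)
  A cos θ + B sin θ = C:  0.2229·cos θ + -0.4026·sin θ = -0.1651
  θ1 = atan2(B,A) + arccos(C/0.4602) = 0.8726
rotate P by −φ2: (-0.0729, 0.1263, -0.4026)
  A cos θ + B sin θ = C:  0.2229·cos θ + -0.4026·sin θ = -0.1651
  θ2 = atan2(B,A) + arccos(C/0.4602) = 0.8727
φ3=240.0° → target in arm frame (0.1458, 0.0000)
  e−x'=0.0042;  (l²−L²−(e−x')²−y'²−z²)/2L = 0.1083
  √(A²+B²)=0.4026;  θ3 = -1.5604+1.2984 ≈ -0.2620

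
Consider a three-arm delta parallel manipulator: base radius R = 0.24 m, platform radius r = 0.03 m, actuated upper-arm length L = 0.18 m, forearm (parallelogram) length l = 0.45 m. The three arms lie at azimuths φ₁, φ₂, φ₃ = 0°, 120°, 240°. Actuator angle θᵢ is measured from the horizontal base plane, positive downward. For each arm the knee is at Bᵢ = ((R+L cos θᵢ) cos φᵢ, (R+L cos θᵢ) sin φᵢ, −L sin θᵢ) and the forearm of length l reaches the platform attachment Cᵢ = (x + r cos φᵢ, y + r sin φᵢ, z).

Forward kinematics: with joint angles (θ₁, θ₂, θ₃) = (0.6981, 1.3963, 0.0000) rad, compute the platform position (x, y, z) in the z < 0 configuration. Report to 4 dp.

(0.0165, -0.1772, -0.3633)

φ1=0.0°: virtual centre (0.3479, 0.0000, -0.1157), radius l
φ2=120.0°: virtual centre (-0.1206, 0.2089, -0.1773), radius l
S3 = (0.3900·cos240.0°, 0.3900·sin240.0°, 0.0000) = (-0.1950, -0.3377, 0.0000)
subtract pairs → two planes through P
plane₁₂: -0.9370x+0.4179y+-0.1231z = -0.0448
det = 1.0867;  x = 0.0210+0.0124z,  y = -0.0600+0.3226z
sphere 1 gives Az²+Bz+C=0 with A=1.1042, B=0.1846, C=-0.0787;  B²−4AC=0.3816;  roots -0.3633, 0.1961;  negative root z = -0.3633
x = 0.0165, y = -0.1772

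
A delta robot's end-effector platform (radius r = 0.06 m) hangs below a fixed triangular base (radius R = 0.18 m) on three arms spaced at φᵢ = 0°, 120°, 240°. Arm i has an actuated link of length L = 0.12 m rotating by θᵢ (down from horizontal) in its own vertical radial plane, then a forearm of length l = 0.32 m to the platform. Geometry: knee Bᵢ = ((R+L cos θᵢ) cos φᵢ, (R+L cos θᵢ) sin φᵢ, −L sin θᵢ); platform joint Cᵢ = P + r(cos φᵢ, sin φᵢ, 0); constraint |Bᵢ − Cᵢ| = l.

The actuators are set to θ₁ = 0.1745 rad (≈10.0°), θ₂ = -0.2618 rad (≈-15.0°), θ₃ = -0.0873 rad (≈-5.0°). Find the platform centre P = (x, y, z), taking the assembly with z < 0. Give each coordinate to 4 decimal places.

arm 1 at φ=0.0°: e+L cos θ1 = 0.2382;  O1 = (0.2382, 0.0000, -0.0208)
O2 = (0.2359·cos120.0°, 0.2359·sin120.0°, 0.0311) = (-0.1180, 0.2043, 0.0311)
arm 3 at φ=240.0°: e+L cos θ3 = 0.2395;  O3 = (-0.1198, -0.2075, 0.0105)
|O₂|²−|O₁|² = -0.0005;  |O₃|²−|O₁|² = 0.0003
plane₁₂: -0.7123x+0.4086y+0.1038z = -0.0005
det = 0.5880;  x = 0.0002+0.1167z,  y = -0.0011+-0.0505z
into |P−O₁|² = l²: 1.0162z² + -0.0138z + -0.0453 = 0;  Δ = 0.1844;  z = -0.2045 or 0.2181 → z<0 root = -0.2045
x = -0.0237, y = 0.0093

(-0.0237, 0.0093, -0.2045)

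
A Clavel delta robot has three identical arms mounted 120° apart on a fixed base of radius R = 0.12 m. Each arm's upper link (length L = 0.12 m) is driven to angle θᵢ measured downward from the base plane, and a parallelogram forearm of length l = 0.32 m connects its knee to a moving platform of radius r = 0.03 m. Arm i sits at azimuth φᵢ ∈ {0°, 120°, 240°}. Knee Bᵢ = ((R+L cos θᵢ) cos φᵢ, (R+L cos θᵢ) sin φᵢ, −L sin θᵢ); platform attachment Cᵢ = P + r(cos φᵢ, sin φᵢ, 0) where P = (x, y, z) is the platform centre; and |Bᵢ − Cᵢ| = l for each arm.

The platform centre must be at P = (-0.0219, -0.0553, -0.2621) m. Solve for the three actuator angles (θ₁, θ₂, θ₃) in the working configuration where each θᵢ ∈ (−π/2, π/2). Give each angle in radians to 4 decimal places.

rotate P by −φ1: (-0.0219, -0.0553, -0.2621)
  e−x'=0.1119;  (l²−L²−(e−x')²−y'²−z²)/2L = 0.0155
  √(A²+B²)=0.2850;  θ1 = -1.1673+1.5163 ≈ 0.3490
arm 2 (φ=120.0°): x'=-0.0369, y'=0.0466
  A cos θ + B sin θ = C:  0.1269·cos θ + -0.2621·sin θ = 0.0042
  γ=atan2(-0.2621,0.1269)=-1.1198;  ψ=arccos(0.0145)=1.5563;  θ2=γ+ψ≈0.4365
φ3=240.0° → target in arm frame (0.0588, 0.0087)
  A cos θ + B sin θ = C:  0.0312·cos θ + -0.2621·sin θ = 0.0761
  γ=atan2(-0.2621,0.0312)=-1.4525;  ψ=arccos(0.2882)=1.2784;  θ3=γ+ψ≈-0.1740

θ₁ = 0.3490, θ₂ = 0.4365, θ₃ = -0.1740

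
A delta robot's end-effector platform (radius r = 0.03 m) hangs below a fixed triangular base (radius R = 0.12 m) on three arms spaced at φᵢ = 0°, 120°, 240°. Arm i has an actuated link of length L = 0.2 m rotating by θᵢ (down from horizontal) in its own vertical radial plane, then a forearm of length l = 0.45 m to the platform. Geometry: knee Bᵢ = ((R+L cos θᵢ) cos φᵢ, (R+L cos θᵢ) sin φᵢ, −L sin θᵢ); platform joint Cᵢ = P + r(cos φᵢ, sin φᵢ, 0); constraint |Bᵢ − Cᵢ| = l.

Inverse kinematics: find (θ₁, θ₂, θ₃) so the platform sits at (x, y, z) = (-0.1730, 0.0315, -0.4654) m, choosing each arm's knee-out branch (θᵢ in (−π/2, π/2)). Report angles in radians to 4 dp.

θ₁ = 1.1345, θ₂ = 0.3492, θ₃ = 0.5238

φ1=0.0° → target in arm frame (-0.1730, 0.0315)
  A cos θ + B sin θ = C:  0.2630·cos θ + -0.4654·sin θ = -0.3106
  γ=atan2(-0.4654,0.2630)=-1.0564;  ψ=arccos(-0.5811)=2.1909;  θ1=γ+ψ≈1.1345
φ2=120.0° → target in arm frame (0.1138, 0.1341)
  A=-0.0238, B=-0.4654, C=(l²−L²−A²−y'²−z²)/(2L)=-0.1816
  √(A²+B²)=0.4660;  θ2 = -1.6218+1.9711 ≈ 0.3492
φ3=240.0° → target in arm frame (0.0592, -0.1656)
  A=0.0308, B=-0.4654, C=(l²−L²−A²−y'²−z²)/(2L)=-0.2061
  θ3 = atan2(B,A) + arccos(C/0.4664) = 0.5238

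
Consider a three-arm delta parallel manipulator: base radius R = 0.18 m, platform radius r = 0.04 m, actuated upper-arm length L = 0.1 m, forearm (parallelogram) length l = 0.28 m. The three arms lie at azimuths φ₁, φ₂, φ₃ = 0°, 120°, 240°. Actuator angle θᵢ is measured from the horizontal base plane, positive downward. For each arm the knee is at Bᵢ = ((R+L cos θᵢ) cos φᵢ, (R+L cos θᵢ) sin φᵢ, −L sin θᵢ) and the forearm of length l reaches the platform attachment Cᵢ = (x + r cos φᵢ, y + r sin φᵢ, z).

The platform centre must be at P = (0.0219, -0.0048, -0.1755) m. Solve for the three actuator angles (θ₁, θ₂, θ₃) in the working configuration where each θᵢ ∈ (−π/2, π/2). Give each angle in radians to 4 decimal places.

rotate P by −φ1: (0.0219, -0.0048, -0.1755)
  A cos θ + B sin θ = C:  0.1181·cos θ + -0.1755·sin θ = 0.1181
  γ=atan2(-0.1755,0.1181)=-0.9785;  ψ=arccos(0.5585)=0.9782;  θ1=γ+ψ≈-0.0003
rotate P by −φ2: (-0.0151, -0.0166, -0.1755)
  A=0.1551, B=-0.1755, C=(l²−L²−A²−y'²−z²)/(2L)=0.0663
  γ=atan2(-0.1755,0.1551)=-0.8470;  ψ=arccos(0.2832)=1.2836;  θ2=γ+ψ≈0.4366
arm 3 (φ=240.0°): x'=-0.0068, y'=0.0214
  A cos θ + B sin θ = C:  0.1468·cos θ + -0.1755·sin θ = 0.0780
  θ3 = atan2(B,A) + arccos(C/0.2288) = 0.3488

θ₁ = -0.0003, θ₂ = 0.4366, θ₃ = 0.3488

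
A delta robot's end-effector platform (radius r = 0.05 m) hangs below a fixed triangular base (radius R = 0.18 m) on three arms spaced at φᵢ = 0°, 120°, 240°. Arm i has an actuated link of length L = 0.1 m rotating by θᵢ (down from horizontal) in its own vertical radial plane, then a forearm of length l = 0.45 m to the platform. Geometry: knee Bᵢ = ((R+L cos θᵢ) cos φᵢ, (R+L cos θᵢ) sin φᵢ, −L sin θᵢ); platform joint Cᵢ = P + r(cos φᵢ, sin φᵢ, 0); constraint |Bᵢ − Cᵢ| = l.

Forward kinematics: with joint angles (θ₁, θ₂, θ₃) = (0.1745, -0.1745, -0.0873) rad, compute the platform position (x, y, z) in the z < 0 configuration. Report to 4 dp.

S1 = (0.2285·cos0.0°, 0.2285·sin0.0°, -0.0174) = (0.2285, 0.0000, -0.0174)
S2 = (0.2285·cos120.0°, 0.2285·sin120.0°, 0.0174) = (-0.1142, 0.1979, 0.0174)
S3 = (0.2296·cos240.0°, 0.2296·sin240.0°, 0.0087) = (-0.1148, -0.1989, 0.0087)
|S₂|²−|S₁|² = 0.0000;  |S₃|²−|S₁|² = 0.0003
linear system: -0.6854x+0.3957y = 0.0000−0.0694z; -0.6866x+-0.3977y = 0.0003−0.0522z
Cramer: x(z) = -0.0002+0.0887z;  y(z) = -0.0004-0.0219z
into |P−S₁|² = l²: 1.0083z² + -0.0058z + -0.1499 = 0;  Δ = 0.6046;  z = -0.3827 or 0.3885 → z<0 root = -0.3827
x = -0.0341, y = 0.0080

(-0.0341, 0.0080, -0.3827)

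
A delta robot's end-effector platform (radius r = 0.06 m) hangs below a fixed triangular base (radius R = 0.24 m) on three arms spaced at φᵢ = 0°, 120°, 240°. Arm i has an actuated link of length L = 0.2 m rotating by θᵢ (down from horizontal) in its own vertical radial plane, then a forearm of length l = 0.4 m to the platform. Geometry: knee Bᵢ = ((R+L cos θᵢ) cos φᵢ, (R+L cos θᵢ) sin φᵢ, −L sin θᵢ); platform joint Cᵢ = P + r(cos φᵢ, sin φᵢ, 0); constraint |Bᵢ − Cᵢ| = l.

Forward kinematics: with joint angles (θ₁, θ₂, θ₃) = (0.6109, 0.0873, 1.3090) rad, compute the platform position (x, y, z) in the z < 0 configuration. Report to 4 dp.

(0.0281, 0.1554, -0.3049)

S1 = (0.3438·cos0.0°, 0.3438·sin0.0°, -0.1147) = (0.3438, 0.0000, -0.1147)
arm 2 at φ=120.0°: (R−r)+L cos θ2 = 0.3792;  S2 = (-0.1896, 0.3284, -0.0174)
S3 = (0.2318·cos240.0°, 0.2318·sin240.0°, -0.1932) = (-0.1159, -0.2007, -0.1932)
subtract pairs → two planes through P
linear system: -1.0669x+0.6569y = 0.0127−0.1946z; -0.9194x+-0.4014y = -0.0403−-0.1569z
Cramer: x(z) = 0.0207-0.0242z;  y(z) = 0.0531-0.3355z
into |P−S₁|² = l²: 1.1132z² + 0.2095z + -0.0396 = 0;  Δ = 0.2203;  z = -0.3049 or 0.1167 → z<0 root = -0.3049
x = 0.0281, y = 0.1554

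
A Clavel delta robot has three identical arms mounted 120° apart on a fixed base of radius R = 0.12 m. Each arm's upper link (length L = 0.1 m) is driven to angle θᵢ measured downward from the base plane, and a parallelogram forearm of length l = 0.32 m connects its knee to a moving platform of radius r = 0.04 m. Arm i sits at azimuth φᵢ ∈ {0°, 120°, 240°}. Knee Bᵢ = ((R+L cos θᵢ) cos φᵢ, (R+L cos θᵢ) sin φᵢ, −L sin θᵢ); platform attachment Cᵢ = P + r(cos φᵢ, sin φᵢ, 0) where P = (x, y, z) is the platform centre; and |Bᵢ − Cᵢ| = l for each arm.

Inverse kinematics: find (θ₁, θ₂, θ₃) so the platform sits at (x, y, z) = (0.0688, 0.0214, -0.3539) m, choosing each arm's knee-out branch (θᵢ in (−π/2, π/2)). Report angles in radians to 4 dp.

θ₁ = 0.5233, θ₂ = 0.9598, θ₃ = 1.1343

rotate P by −φ1: (0.0688, 0.0214, -0.3539)
  e−x'=0.0112;  (l²−L²−(e−x')²−y'²−z²)/2L = -0.1671
  γ=atan2(-0.3539,0.0112)=-1.5392;  ψ=arccos(-0.4721)=2.0624;  θ1=γ+ψ≈0.5233
φ2=120.0° → target in arm frame (-0.0159, -0.0703)
  A cos θ + B sin θ = C:  0.0959·cos θ + -0.3539·sin θ = -0.2349
  γ=atan2(-0.3539,0.0959)=-1.3063;  ψ=arccos(-0.6406)=2.2661;  θ2=γ+ψ≈0.9598
arm 3 (φ=240.0°): x'=-0.0529, y'=0.0489
  A=0.1329, B=-0.3539, C=(l²−L²−A²−y'²−z²)/(2L)=-0.2645
  θ3 = atan2(B,A) + arccos(C/0.3780) = 1.1343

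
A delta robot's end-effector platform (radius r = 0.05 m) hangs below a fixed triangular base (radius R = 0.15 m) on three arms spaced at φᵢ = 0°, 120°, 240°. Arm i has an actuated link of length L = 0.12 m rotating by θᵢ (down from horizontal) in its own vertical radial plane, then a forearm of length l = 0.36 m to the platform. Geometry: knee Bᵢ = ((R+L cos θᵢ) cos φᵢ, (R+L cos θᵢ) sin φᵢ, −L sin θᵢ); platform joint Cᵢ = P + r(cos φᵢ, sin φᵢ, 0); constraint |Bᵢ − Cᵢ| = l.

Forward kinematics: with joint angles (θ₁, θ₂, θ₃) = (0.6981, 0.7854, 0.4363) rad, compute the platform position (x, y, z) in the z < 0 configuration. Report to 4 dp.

(-0.0121, -0.0437, -0.3705)

φ1=0.0°: virtual centre (0.1919, 0.0000, -0.0771), radius l
arm 2 at φ=120.0°: e+L cos θ2 = 0.1849;  centre 2 = (-0.0924, 0.1601, -0.0849)
φ3=240.0°: virtual centre (-0.1044, -0.1808, -0.0507), radius l
eliminate P² terms by subtracting sphere 1 from 2 and 3
[-0.5687 0.3202 -0.0154]·P = -0.0014;  [-0.5926 -0.3616 0.0528]·P = 0.0034
det = 0.3954;  x = -0.0014+0.0287z,  y = -0.0070+0.0992z
quadratic in z: (1.0107)z²+(0.1418)z+(-0.0862)=0, √Δ=0.6072 → z ∈ {-0.3705, 0.2302}; z = -0.3705 (taking z<0)
x = -0.0121, y = -0.0437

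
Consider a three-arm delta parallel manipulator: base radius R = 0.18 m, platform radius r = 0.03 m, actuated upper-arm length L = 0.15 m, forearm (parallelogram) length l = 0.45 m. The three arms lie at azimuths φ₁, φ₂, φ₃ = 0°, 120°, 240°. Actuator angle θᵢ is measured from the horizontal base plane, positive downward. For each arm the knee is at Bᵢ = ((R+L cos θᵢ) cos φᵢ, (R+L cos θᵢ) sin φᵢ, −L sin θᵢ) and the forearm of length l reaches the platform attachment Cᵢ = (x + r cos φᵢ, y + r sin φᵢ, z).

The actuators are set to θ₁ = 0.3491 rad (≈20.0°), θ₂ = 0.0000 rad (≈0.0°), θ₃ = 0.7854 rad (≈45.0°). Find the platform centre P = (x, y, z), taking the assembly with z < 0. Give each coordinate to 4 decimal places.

φ1=0.0°: virtual centre (0.2910, 0.0000, -0.0513), radius l
O2 = (0.3000·cos120.0°, 0.3000·sin120.0°, 0.0000) = (-0.1500, 0.2598, 0.0000)
arm 3 at φ=240.0°: (R−r)+L cos θ3 = 0.2561;  O3 = (-0.1280, -0.2218, -0.1061)
|O₂|²−|O₁|² = 0.0027;  |O₃|²−|O₁|² = -0.0105
linear system: -0.8819x+0.5196y = 0.0027−0.1026z; -0.8380x+-0.4435y = -0.0105−-0.1095z
Cramer: x(z) = 0.0051-0.0138z;  y(z) = 0.0139-0.2209z
into |P−O₁|² = l²: 1.0490z² + 0.1043z + -0.1180 = 0;  Δ = 0.5059;  z = -0.3888 or 0.2893 → z<0 root = -0.3888
x = 0.0105, y = 0.0998

(0.0105, 0.0998, -0.3888)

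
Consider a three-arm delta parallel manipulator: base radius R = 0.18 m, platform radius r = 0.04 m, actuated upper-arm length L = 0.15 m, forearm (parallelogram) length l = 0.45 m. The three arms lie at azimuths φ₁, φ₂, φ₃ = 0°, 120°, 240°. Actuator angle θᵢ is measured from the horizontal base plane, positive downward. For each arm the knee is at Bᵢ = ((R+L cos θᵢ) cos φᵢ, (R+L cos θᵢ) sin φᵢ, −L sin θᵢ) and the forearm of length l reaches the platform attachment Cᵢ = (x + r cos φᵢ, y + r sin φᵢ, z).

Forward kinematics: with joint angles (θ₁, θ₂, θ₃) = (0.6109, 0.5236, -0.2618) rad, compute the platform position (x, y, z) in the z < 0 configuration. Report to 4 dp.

φ1=0.0°: virtual centre (0.2629, 0.0000, -0.0860), radius l
arm 2 at φ=120.0°: e+L cos θ2 = 0.2699;  O2 = (-0.1350, 0.2337, -0.0750)
O3 = (0.2849·cos240.0°, 0.2849·sin240.0°, 0.0388) = (-0.1424, -0.2467, 0.0388)
subtract pairs → two planes through P
plane₁₂: -0.7956x+0.4675y+0.0221z = 0.0020
Cramer: x(z) = -0.0050+0.1654z;  y(z) = -0.0043+0.2343z
into |P−O₁|² = l²: 1.0823z² + 0.0814z + -0.1233 = 0;  Δ = 0.5405;  z = -0.3773 or 0.3020 → z<0 root = -0.3773
x = -0.0674, y = -0.0927

(-0.0674, -0.0927, -0.3773)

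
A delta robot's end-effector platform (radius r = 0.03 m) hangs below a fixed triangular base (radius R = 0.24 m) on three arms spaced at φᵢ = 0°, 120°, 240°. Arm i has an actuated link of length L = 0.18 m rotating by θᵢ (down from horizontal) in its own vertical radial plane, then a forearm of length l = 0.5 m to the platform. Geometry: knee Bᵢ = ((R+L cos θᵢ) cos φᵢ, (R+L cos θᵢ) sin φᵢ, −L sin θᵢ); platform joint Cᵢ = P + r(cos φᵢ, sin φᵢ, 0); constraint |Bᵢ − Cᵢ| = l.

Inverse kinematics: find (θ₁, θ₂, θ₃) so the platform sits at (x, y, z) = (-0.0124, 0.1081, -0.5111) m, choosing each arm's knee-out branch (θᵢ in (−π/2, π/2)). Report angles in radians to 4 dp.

arm 1 (φ=0.0°): x'=-0.0124, y'=0.1081
  A=0.2224, B=-0.5111, C=(l²−L²−A²−y'²−z²)/(2L)=-0.2910
  θ1 = atan2(B,A) + arccos(C/0.5574) = 0.9598
φ2=120.0° → target in arm frame (0.0998, -0.0433)
  e−x'=0.1102;  (l²−L²−(e−x')²−y'²−z²)/2L = -0.1601
  θ2 = atan2(B,A) + arccos(C/0.5228) = 0.5236
arm 3 (φ=240.0°): x'=-0.0874, y'=-0.0648
  e−x'=0.2974;  (l²−L²−(e−x')²−y'²−z²)/2L = -0.3785
  √(A²+B²)=0.5913;  θ3 = -1.0438+2.2655 ≈ 1.2217

θ₁ = 0.9598, θ₂ = 0.5236, θ₃ = 1.2217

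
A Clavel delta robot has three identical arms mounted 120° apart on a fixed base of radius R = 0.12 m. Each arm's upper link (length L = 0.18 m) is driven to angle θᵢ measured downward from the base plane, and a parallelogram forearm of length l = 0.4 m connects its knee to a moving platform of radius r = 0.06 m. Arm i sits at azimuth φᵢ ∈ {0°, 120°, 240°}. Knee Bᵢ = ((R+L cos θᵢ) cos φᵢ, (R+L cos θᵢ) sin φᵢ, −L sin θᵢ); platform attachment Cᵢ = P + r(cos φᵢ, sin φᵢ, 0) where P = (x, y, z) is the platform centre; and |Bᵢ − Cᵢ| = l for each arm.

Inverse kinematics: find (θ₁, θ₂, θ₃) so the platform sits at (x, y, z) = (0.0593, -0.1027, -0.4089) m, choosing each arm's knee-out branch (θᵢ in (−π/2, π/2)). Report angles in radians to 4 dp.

θ₁ = 0.3493, θ₂ = 0.8731, θ₃ = 0.3494

φ1=0.0° → target in arm frame (0.0593, -0.1027)
  A cos θ + B sin θ = C:  0.0007·cos θ + -0.4089·sin θ = -0.1393
  γ=atan2(-0.4089,0.0007)=-1.5691;  ψ=arccos(-0.3407)=1.9184;  θ1=γ+ψ≈0.3493
φ2=120.0° → target in arm frame (-0.1186, 0.0000)
  e−x'=0.1786;  (l²−L²−(e−x')²−y'²−z²)/2L = -0.1986
  √(A²+B²)=0.4462;  θ2 = -1.1590+2.0321 ≈ 0.8731
φ3=240.0° → target in arm frame (0.0593, 0.1027)
  A=0.0007, B=-0.4089, C=(l²−L²−A²−y'²−z²)/(2L)=-0.1393
  √(A²+B²)=0.4089;  θ3 = -1.5691+1.9184 ≈ 0.3494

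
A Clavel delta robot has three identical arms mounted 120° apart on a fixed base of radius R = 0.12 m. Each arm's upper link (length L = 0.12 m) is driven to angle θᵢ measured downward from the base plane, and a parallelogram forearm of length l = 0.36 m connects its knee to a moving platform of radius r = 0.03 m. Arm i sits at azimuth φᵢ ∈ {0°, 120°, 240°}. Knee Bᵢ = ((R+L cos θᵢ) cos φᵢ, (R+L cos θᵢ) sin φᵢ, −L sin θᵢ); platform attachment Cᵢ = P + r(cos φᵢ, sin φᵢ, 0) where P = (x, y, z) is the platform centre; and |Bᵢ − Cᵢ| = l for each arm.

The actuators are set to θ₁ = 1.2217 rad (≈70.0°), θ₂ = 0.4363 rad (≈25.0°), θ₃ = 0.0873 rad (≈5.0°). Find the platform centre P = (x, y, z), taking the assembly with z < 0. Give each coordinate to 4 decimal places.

φ1=0.0°: virtual centre (0.1310, 0.0000, -0.1128), radius l
centre 2 = (0.1988·cos120.0°, 0.1988·sin120.0°, -0.0507) = (-0.0994, 0.1721, -0.0507)
φ3=240.0°: virtual centre (-0.1048, -0.1815, -0.0105), radius l
subtract pairs → two planes through P
linear system: -0.4609x+0.3443y = 0.0122−0.1241z; -0.4716x+-0.3629y = 0.0141−0.2046z
det = 0.3296;  x = -0.0282+0.3503z,  y = -0.0023+0.1085z
sphere 1 gives Az²+Bz+C=0 with A=1.1345, B=0.1135, C=-0.0915;  B²−4AC=0.4282;  roots -0.3384, 0.2384;  negative root z = -0.3384
x = -0.1467, y = -0.0390

(-0.1467, -0.0390, -0.3384)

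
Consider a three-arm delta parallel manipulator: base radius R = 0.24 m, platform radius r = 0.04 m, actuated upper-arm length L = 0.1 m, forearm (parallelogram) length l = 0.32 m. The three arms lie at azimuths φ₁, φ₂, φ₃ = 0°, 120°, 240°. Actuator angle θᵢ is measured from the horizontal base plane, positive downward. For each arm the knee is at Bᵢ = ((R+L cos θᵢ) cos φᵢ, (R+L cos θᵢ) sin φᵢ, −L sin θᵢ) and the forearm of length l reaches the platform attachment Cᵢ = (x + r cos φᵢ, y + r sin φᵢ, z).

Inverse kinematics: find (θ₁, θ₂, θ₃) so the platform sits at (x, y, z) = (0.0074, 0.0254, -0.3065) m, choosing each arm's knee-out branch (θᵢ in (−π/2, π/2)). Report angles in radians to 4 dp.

θ₁ = 1.1345, θ₂ = 1.0473, θ₃ = 1.3961

φ1=0.0° → target in arm frame (0.0074, 0.0254)
  A=0.1926, B=-0.3065, C=(l²−L²−A²−y'²−z²)/(2L)=-0.1964
  θ1 = atan2(B,A) + arccos(C/0.3620) = 1.1345
rotate P by −φ2: (0.0183, -0.0191, -0.3065)
  A=0.1817, B=-0.3065, C=(l²−L²−A²−y'²−z²)/(2L)=-0.1746
  θ2 = atan2(B,A) + arccos(C/0.3563) = 1.0473
rotate P by −φ3: (-0.0257, -0.0063, -0.3065)
  e−x'=0.2257;  (l²−L²−(e−x')²−y'²−z²)/2L = -0.2626
  θ3 = atan2(B,A) + arccos(C/0.3806) = 1.3961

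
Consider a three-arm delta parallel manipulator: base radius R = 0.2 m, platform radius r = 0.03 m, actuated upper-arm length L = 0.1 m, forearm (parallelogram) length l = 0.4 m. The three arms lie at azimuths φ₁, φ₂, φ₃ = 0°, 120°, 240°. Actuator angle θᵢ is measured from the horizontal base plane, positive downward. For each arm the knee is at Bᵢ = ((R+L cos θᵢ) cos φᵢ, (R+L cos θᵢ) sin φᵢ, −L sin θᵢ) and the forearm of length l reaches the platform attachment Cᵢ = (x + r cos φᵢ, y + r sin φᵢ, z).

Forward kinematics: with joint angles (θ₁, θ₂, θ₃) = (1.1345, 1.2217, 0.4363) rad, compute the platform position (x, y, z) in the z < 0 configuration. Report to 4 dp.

(-0.0324, -0.0728, -0.3986)

φ1=0.0°: virtual centre (0.2123, 0.0000, -0.0906), radius l
φ2=120.0°: virtual centre (-0.1021, 0.1768, -0.0940), radius l
φ3=240.0°: virtual centre (-0.1303, -0.2257, -0.0423), radius l
|O₂|²−|O₁|² = -0.0027;  |O₃|²−|O₁|² = 0.0164
[-0.6287 0.3537 -0.0067]·P = -0.0027;  [-0.6851 -0.4514 0.0967]·P = 0.0164
Cramer: x(z) = -0.0087+0.0593z;  y(z) = -0.0232+0.1243z
sphere 1 gives Az²+Bz+C=0 with A=1.0190, B=0.1493, C=-0.1024;  B²−4AC=0.4397;  roots -0.3986, 0.2521;  negative root z = -0.3986
x = -0.0324, y = -0.0728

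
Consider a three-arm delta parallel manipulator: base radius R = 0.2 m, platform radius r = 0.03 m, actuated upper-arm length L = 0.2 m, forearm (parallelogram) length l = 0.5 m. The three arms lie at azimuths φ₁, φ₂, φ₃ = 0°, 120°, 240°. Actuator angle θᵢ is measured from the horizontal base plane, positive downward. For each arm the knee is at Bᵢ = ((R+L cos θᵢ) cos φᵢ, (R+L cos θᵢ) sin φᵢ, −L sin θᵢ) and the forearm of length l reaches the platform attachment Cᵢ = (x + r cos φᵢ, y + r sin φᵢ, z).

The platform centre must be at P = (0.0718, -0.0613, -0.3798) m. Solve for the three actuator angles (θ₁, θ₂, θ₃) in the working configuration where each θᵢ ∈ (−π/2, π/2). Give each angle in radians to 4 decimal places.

θ₁ = -0.0871, θ₂ = 0.6111, θ₃ = 0.1747

φ1=0.0° → target in arm frame (0.0718, -0.0613)
  e−x'=0.0982;  (l²−L²−(e−x')²−y'²−z²)/2L = 0.1309
  γ=atan2(-0.3798,0.0982)=-1.3178;  ψ=arccos(0.3336)=1.2307;  θ1=γ+ψ≈-0.0871
arm 2 (φ=120.0°): x'=-0.0890, y'=-0.0315
  e−x'=0.2590;  (l²−L²−(e−x')²−y'²−z²)/2L = -0.0058
  γ=atan2(-0.3798,0.2590)=-0.9723;  ψ=arccos(-0.0126)=1.5834;  θ2=γ+ψ≈0.6111
arm 3 (φ=240.0°): x'=0.0172, y'=0.0928
  A=0.1528, B=-0.3798, C=(l²−L²−A²−y'²−z²)/(2L)=0.0845
  θ3 = atan2(B,A) + arccos(C/0.4094) = 0.1747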